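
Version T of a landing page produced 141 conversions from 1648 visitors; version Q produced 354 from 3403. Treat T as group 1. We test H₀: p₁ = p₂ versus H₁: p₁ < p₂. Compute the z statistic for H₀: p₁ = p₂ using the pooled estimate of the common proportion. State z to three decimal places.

p̂₁ = 141/1648 ≈ 0.085558, p̂₂ = 354/3403 ≈ 0.104026.
Pooled p̂ = (141+354)/(1648+3403) = 495/5051 = 0.098000.
SE = √(0.0883963 × 0.000900654) = 0.008923.
z = (0.085558 − 0.104026)/0.008923 = -0.018468/0.008923 = -2.070.
p-value = P(Z < -2.070) ≈ 0.0192.

z = -2.070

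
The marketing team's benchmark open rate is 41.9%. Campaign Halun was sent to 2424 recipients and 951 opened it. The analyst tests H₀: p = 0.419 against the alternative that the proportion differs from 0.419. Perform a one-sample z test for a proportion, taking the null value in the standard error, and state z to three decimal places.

p̂ = 951/2424 = 0.39233.
Standard error under H₀: √(0.419×0.581/2424) = 0.01002.
z = (0.39233 − 0.419)/0.01002 = -0.02667/0.01002 = -2.662.
Two-sided p-value ≈ 2·Φ(−2.662) = 0.0078.

z = -2.662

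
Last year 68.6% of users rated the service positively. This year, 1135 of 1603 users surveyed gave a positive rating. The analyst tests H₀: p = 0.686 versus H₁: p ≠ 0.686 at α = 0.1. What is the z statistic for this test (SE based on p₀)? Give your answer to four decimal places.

p̂ = 1135/1603 = 0.708047.
Under H₀, SE = √(0.686·0.314/1603) = √(0.000134376) = 0.011592.
z = (0.708047 − 0.686)/0.011592 = 0.022047/0.011592 = 1.9019.
Two-sided p-value ≈ 2·Φ(−1.902) = 0.0572, so at α = 0.1 we reject H₀.

z = 1.9019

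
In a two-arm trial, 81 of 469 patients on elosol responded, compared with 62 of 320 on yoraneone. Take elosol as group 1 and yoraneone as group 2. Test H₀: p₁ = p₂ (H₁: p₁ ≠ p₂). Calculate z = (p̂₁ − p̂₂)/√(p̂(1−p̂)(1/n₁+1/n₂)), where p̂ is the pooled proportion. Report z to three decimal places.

z = -0.753

p̂₁ = 81/469 ≈ 0.17271, p̂₂ = 62/320 ≈ 0.19375.
Pooled p̂ = (81+62)/(469+320) = 143/789 = 0.18124.
SE = √(0.148393 × 0.0052572) = 0.02793.
z = (0.17271 − 0.19375)/0.02793 = -0.02104/0.02793 = -0.753.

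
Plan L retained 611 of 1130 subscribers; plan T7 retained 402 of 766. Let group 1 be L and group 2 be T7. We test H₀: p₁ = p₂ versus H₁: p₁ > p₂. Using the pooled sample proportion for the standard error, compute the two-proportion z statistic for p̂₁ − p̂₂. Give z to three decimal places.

z = 0.681

p̂₁ = 611/1130 = 0.54071, p̂₂ = 402/766 = 0.52480.
Pooled p̂ = (611+402)/(1130+766) = 1013/1896 = 0.53428.
SE = √(p̂(1−p̂)(1/n₁+1/n₂)) = √(0.53428·0.46572·0.00219044) = √(0.000545035) = 0.02335.
z = (0.54071 − 0.52480)/0.02335 = 0.01591/0.02335 = 0.681.
p-value = P(Z > 0.681) ≈ 0.2479.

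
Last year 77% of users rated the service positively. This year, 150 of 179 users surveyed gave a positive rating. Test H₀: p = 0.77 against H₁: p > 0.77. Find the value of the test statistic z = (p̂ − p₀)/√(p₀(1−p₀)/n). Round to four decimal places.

p̂ = 150/179 ≈ 0.837989.
SE = √(p₀(1−p₀)/n) = √(0.1771/179) = 0.031454.
z = (0.837989 − 0.77)/0.031454 = 0.067989/0.031454 = 2.1615.

z = 2.1615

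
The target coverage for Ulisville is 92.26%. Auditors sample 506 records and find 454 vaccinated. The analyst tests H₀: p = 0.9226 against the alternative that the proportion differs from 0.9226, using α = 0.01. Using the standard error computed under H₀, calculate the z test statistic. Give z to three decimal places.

z = -2.135

p̂ = 454/506 = 0.897233.
SE = √(p₀(1−p₀)/n) = √(0.071409/506) = 0.011880.
z = (0.897233 − 0.9226)/0.011880 = -0.025367/0.011880 = -2.135.
Two-sided p-value ≈ 2·Φ(−2.135) = 0.0327; since p > α = 0.01, fail to reject H₀.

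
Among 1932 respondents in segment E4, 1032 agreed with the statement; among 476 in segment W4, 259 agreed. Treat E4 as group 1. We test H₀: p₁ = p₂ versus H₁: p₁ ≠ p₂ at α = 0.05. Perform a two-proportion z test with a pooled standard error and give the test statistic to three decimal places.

z = -0.390

p̂₁ = 1032/1932 = 0.53416, p̂₂ = 259/476 = 0.54412.
Pooled p̂ = (1032+259)/(1932+476) = 1291/2408 = 0.53613.
SE = √(0.248695 × 0.00261844) = 0.02552.
z = (0.53416 − 0.54412)/0.02552 = -0.00996/0.02552 = -0.390.
Two-sided p-value ≈ 2·Φ(−0.390) = 0.6964; since p > α = 0.05, fail to reject H₀.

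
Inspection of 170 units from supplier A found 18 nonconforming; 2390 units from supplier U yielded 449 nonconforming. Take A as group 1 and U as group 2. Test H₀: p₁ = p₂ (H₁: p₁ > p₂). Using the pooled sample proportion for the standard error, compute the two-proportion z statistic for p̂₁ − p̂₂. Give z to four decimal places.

p̂₁ = 18/170 = 0.105882, p̂₂ = 449/2390 = 0.187866.
Pooled p̂ = (18+449)/(170+2390) = 467/2560 = 0.182422.
SE = √(0.149144 × 0.00630076) = 0.030655.
z = (0.105882 − 0.187866)/0.030655 = -0.081984/0.030655 = -2.6744.
p-value = P(Z > -2.674) ≈ 0.9963.

z = -2.6744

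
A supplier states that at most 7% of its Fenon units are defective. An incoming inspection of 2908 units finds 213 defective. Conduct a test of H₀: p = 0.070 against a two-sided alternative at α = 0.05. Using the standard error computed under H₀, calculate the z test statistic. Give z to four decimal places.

p̂ = 213/2908 ≈ 0.073246.
Standard error under H₀: √(0.07×0.93/2908) = 0.004731.
z = (0.073246 − 0.07)/0.004731 = 0.003246/0.004731 = 0.6861.
p-value = 2·P(Z > 0.686) ≈ 0.4927. With α = 0.05, fail to reject H₀.

z = 0.6861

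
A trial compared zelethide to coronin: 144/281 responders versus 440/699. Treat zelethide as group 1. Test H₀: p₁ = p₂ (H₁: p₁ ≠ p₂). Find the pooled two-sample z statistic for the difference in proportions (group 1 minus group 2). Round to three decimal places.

p̂₁ = 144/281 = 0.51246, p̂₂ = 440/699 = 0.62947.
Pooled p̂ = (144+440)/(281+699) = 584/980 = 0.59592.
SE = √(0.2408 × 0.00498933) = 0.03466.
z = (0.51246 − 0.62947)/0.03466 = -0.11701/0.03466 = -3.376.
p-value = 2·P(Z > 3.376) ≈ 0.0007.

z = -3.376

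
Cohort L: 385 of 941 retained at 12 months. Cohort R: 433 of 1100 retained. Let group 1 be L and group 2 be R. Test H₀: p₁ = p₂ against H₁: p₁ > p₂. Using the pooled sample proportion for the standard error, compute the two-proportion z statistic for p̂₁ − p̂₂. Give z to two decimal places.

z = 0.71

p̂₁ = 385/941 ≈ 0.4091, p̂₂ = 433/1100 ≈ 0.3936.
Pooled p̂ = (385+433)/(941+1100) = 818/2041 = 0.4008.
SE = √(p̂(1−p̂)(1/n₁+1/n₂)) = √(0.4008·0.5992·0.00197179) = √(0.000473538) = 0.0218.
z = (0.4091 − 0.3936)/0.0218 = 0.0155/0.0218 = 0.71.
p-value = P(Z > 0.712) ≈ 0.2381.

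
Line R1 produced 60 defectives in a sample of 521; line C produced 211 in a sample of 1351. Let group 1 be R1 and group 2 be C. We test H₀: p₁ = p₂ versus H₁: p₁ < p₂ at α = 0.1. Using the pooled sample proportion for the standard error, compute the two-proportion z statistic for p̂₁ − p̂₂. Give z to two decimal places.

z = -2.26

p̂₁ = 60/521 = 0.11516, p̂₂ = 211/1351 = 0.15618.
Pooled p̂ = (60+211)/(521+1351) = 271/1872 = 0.14476.
SE = √(0.123808 × 0.00265958) = 0.01815.
z = (0.11516 − 0.15618)/0.01815 = -0.04102/0.01815 = -2.26.
p-value = P(Z < -2.260) ≈ 0.0119, so at α = 0.1 we reject H₀.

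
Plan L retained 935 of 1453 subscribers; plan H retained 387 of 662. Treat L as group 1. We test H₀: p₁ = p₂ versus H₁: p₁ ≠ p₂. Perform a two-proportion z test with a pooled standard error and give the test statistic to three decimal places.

z = 2.595

p̂₁ = 935/1453 = 0.64350, p̂₂ = 387/662 = 0.58459.
Pooled p̂ = (935+387)/(1453+662) = 1322/2115 = 0.62506.
SE = √(0.23436 × 0.00219881) = 0.02270.
z = (0.64350 − 0.58459)/0.02270 = 0.05891/0.02270 = 2.595.
p-value = 2·P(Z > 2.595) ≈ 0.0095.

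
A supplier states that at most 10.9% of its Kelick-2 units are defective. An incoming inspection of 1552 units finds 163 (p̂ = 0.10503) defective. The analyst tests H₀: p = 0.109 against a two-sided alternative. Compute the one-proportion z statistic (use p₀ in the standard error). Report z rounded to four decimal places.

p̂ = 163/1552 ≈ 0.1050258.
Standard error under H₀: √(0.109×0.891/1552) = 0.0079105.
z = (0.1050258 − 0.109)/0.0079105 = -0.0039742/0.0079105 = -0.5024.
Two-sided p-value ≈ 2·Φ(−0.502) = 0.6154.

z = -0.5024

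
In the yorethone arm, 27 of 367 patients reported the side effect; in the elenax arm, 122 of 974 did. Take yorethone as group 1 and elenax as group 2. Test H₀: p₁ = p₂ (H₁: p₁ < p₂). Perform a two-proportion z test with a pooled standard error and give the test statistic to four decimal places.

z = -2.6852

p̂₁ = 27/367 ≈ 0.073569, p̂₂ = 122/974 ≈ 0.125257.
Pooled p̂ = (27+122)/(367+974) = 149/1341 = 0.111111.
SE = √(0.0987654 × 0.00375149) = 0.019249.
z = (0.073569 − 0.125257)/0.019249 = -0.051688/0.019249 = -2.6852.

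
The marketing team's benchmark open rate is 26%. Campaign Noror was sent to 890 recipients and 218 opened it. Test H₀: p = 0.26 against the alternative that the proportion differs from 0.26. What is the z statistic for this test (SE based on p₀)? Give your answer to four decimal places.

z = -1.0240

p̂ = 218/890 = 0.244944.
SE = √(p₀(1−p₀)/n) = √(0.1924/890) = 0.014703.
z = (0.244944 − 0.26)/0.014703 = -0.015056/0.014703 = -1.0240.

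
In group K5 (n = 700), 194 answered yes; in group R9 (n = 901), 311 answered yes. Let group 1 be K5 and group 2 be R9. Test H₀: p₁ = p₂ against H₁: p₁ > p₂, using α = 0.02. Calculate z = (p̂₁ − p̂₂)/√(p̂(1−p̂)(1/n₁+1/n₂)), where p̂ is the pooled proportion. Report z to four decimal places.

p̂₁ = 194/700 = 0.277143, p̂₂ = 311/901 = 0.345172.
Pooled p̂ = (194+311)/(700+901) = 505/1601 = 0.315428.
SE = √(0.215933 × 0.00253845) = 0.023412.
z = (0.277143 − 0.345172)/0.023412 = -0.068029/0.023412 = -2.9057.
p-value = P(Z > -2.906) ≈ 0.9982; since p > α = 0.02, fail to reject H₀.

z = -2.9057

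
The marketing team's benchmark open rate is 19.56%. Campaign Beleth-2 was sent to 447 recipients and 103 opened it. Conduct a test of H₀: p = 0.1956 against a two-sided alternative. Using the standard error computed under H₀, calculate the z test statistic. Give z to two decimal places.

z = 1.86

p̂ = 103/447 = 0.23043.
Under H₀, SE = √(0.1956·0.8044/447) = √(0.000351992) = 0.01876.
z = (0.23043 − 0.1956)/0.01876 = 0.03483/0.01876 = 1.86.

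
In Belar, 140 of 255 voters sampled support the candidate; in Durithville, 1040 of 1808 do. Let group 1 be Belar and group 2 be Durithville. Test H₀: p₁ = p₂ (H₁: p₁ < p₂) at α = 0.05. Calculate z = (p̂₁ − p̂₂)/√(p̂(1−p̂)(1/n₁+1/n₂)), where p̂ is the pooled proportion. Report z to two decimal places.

z = -0.79

p̂₁ = 140/255 = 0.5490, p̂₂ = 1040/1808 = 0.5752.
Pooled p̂ = (140+1040)/(255+1808) = 1180/2063 = 0.5720.
SE = √(p̂(1−p̂)(1/n₁+1/n₂)) = √(0.5720·0.4280·0.00447467) = √(0.00109548) = 0.0331.
z = (0.5490 − 0.5752)/0.0331 = -0.0262/0.0331 = -0.79.
p-value = P(Z < -0.792) ≈ 0.2143, so at α = 0.05 we fail to reject H₀.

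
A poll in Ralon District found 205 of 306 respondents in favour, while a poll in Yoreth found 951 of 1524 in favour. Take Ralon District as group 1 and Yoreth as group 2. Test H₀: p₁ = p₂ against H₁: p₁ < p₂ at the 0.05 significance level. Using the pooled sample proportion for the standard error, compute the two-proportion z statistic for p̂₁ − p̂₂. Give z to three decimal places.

z = 1.520

p̂₁ = 205/306 ≈ 0.669935, p̂₂ = 951/1524 ≈ 0.624016.
Pooled p̂ = (205+951)/(306+1524) = 1156/1830 = 0.631694.
SE = √(0.232657 × 0.00392414) = 0.030216.
z = (0.669935 − 0.624016)/0.030216 = 0.045919/0.030216 = 1.520.
p-value = P(Z < 1.520) ≈ 0.9357, so at α = 0.05 we fail to reject H₀.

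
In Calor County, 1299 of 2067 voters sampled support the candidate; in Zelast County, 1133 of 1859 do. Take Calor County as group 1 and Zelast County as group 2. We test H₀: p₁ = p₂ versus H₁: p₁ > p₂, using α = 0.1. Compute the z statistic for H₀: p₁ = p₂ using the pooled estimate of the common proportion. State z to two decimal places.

p̂₁ = 1299/2067 ≈ 0.6284, p̂₂ = 1133/1859 ≈ 0.6095.
Pooled p̂ = (1299+1133)/(2067+1859) = 2432/3926 = 0.6195.
SE = √(p̂(1−p̂)(1/n₁+1/n₂)) = √(0.6195·0.3805·0.00102172) = √(0.000240849) = 0.0155.
z = (0.6284 − 0.6095)/0.0155 = 0.0189/0.0155 = 1.22.
p-value = P(Z > 1.223) ≈ 0.1107; since p > α = 0.1, fail to reject H₀.

z = 1.22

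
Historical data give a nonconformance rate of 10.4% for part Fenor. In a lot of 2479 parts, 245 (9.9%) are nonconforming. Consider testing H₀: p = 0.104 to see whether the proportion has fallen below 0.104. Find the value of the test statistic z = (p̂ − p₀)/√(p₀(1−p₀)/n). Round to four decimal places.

p̂ = 245/2479 ≈ 0.0988302.
SE = √(p₀(1−p₀)/n) = √(0.093184/2479) = 0.0061310.
z = (0.0988302 − 0.104)/0.0061310 = -0.0051698/0.0061310 = -0.8432.
p-value = P(Z < -0.843) ≈ 0.1996.

z = -0.8432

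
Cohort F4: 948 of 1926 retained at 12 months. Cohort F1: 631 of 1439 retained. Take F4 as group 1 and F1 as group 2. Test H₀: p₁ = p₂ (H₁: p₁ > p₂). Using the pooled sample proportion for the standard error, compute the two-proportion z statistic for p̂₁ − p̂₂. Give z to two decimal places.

z = 3.09

p̂₁ = 948/1926 ≈ 0.4922, p̂₂ = 631/1439 ≈ 0.4385.
Pooled p̂ = (948+631)/(1926+1439) = 1579/3365 = 0.4692.
SE = √(p̂(1−p̂)(1/n₁+1/n₂)) = √(0.4692·0.5308·0.00121414) = √(0.000302386) = 0.0174.
z = (0.4922 − 0.4385)/0.0174 = 0.0537/0.0174 = 3.09.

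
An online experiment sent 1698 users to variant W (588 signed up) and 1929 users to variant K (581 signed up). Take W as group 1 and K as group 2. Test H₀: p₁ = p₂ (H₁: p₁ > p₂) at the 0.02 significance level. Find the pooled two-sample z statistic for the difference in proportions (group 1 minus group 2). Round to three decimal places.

p̂₁ = 588/1698 = 0.34629, p̂₂ = 581/1929 = 0.30119.
Pooled p̂ = (588+581)/(1698+1929) = 1169/3627 = 0.32230.
SE = √(0.218424 × 0.00110733) = 0.01555.
z = (0.34629 − 0.30119)/0.01555 = 0.04510/0.01555 = 2.900.
p-value = P(Z > 2.900) ≈ 0.0019, so at α = 0.02 we reject H₀.

z = 2.900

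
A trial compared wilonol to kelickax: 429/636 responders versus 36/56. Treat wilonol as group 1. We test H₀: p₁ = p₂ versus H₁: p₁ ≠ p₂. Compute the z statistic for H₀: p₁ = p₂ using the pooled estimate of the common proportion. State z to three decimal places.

p̂₁ = 429/636 = 0.67453, p̂₂ = 36/56 = 0.64286.
Pooled p̂ = (429+36)/(636+56) = 465/692 = 0.67197.
SE = √(0.220428 × 0.0194295) = 0.06544.
z = (0.67453 − 0.64286)/0.06544 = 0.03167/0.06544 = 0.484.

z = 0.484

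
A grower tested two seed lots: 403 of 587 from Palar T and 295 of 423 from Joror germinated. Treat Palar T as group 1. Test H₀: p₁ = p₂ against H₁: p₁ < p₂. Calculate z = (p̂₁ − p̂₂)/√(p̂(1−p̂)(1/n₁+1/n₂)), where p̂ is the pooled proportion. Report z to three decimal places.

p̂₁ = 403/587 ≈ 0.686542, p̂₂ = 295/423 ≈ 0.697400.
Pooled p̂ = (403+295)/(587+423) = 698/1010 = 0.691089.
SE = √(0.213485 × 0.00406764) = 0.029468.
z = (0.686542 − 0.697400)/0.029468 = -0.010858/0.029468 = -0.368.
p-value = P(Z < -0.368) ≈ 0.3563.

z = -0.368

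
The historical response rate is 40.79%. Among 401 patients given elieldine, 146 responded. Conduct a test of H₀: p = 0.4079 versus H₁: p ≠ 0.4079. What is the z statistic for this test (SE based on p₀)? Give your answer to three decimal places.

p̂ = 146/401 ≈ 0.36409.
Standard error under H₀: √(0.4079×0.5921/401) = 0.02454.
z = (0.36409 − 0.4079)/0.02454 = -0.04381/0.02454 = -1.785.
p-value = 2·P(Z > 1.785) ≈ 0.0742.

z = -1.785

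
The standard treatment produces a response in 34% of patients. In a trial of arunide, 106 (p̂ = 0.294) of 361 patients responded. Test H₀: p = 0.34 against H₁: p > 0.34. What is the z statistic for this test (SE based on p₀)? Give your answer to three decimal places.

z = -1.860

p̂ = 106/361 = 0.29363.
Standard error under H₀: √(0.34×0.66/361) = 0.02493.
z = (0.29363 − 0.34)/0.02493 = -0.04637/0.02493 = -1.860.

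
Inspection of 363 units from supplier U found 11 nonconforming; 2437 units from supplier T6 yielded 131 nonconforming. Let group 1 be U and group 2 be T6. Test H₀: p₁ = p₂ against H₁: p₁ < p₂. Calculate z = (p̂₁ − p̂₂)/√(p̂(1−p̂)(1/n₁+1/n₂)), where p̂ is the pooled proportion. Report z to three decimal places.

z = -1.900

p̂₁ = 11/363 = 0.03030, p̂₂ = 131/2437 = 0.05375.
Pooled p̂ = (11+131)/(363+2437) = 142/2800 = 0.05071.
SE = √(p̂(1−p̂)(1/n₁+1/n₂)) = √(0.05071·0.94929·0.00316516) = √(0.000152378) = 0.01234.
z = (0.03030 − 0.05375)/0.01234 = -0.02345/0.01234 = -1.900.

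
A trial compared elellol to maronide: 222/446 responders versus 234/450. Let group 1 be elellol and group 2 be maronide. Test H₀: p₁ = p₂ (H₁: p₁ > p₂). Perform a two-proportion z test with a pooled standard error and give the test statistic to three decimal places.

p̂₁ = 222/446 = 0.49776, p̂₂ = 234/450 = 0.52000.
Pooled p̂ = (222+234)/(446+450) = 456/896 = 0.50893.
SE = √(0.24992 × 0.00446437) = 0.03340.
z = (0.49776 − 0.52000)/0.03340 = -0.02224/0.03340 = -0.666.

z = -0.666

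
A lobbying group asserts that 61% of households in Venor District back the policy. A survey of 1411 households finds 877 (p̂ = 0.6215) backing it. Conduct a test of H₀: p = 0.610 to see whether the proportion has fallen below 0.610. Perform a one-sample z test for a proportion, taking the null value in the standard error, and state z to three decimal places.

z = 0.889

p̂ = 877/1411 = 0.621545.
Standard error under H₀: √(0.61×0.39/1411) = 0.012985.
z = (0.621545 − 0.61)/0.012985 = 0.011545/0.012985 = 0.889.
p-value = P(Z < 0.889) ≈ 0.8130.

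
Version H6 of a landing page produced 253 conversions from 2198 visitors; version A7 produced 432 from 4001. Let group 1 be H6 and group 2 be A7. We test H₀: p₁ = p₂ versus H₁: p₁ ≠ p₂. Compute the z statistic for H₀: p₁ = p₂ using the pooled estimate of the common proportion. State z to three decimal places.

p̂₁ = 253/2198 = 0.11510, p̂₂ = 432/4001 = 0.10797.
Pooled p̂ = (253+432)/(2198+4001) = 685/6199 = 0.11050.
SE = √(p̂(1−p̂)(1/n₁+1/n₂)) = √(0.11050·0.88950·0.000704897) = √(6.9285e-05) = 0.00832.
z = (0.11510 − 0.10797)/0.00832 = 0.00713/0.00832 = 0.857.
Two-sided p-value ≈ 2·Φ(−0.857) = 0.3916.

z = 0.857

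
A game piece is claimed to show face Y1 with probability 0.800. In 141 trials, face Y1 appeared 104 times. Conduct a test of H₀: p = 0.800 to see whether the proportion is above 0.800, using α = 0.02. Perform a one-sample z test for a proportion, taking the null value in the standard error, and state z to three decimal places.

z = -1.853

p̂ = 104/141 ≈ 0.737589.
SE = √(p₀(1−p₀)/n) = √(0.16/141) = 0.033686.
z = (0.737589 − 0.8)/0.033686 = -0.062411/0.033686 = -1.853.
p-value = P(Z > -1.853) ≈ 0.9680; since p > α = 0.02, fail to reject H₀.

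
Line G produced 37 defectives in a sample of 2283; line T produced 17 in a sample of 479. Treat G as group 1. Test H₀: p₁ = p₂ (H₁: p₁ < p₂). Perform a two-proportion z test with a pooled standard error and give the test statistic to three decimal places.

p̂₁ = 37/2283 ≈ 0.016207, p̂₂ = 17/479 ≈ 0.035491.
Pooled p̂ = (37+17)/(2283+479) = 54/2762 = 0.019551.
SE = √(0.0191688 × 0.0025257) = 0.006958.
z = (0.016207 − 0.035491)/0.006958 = -0.019284/0.006958 = -2.771.
p-value = P(Z < -2.771) ≈ 0.0028.

z = -2.771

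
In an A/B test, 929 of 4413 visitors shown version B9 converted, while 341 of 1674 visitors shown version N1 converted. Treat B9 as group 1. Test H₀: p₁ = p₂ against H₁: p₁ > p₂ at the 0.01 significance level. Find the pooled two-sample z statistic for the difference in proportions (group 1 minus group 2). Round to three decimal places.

p̂₁ = 929/4413 = 0.21051, p̂₂ = 341/1674 = 0.20370.
Pooled p̂ = (929+341)/(4413+1674) = 1270/6087 = 0.20864.
SE = √(p̂(1−p̂)(1/n₁+1/n₂)) = √(0.20864·0.79136·0.000823975) = √(0.000136047) = 0.01166.
z = (0.21051 − 0.20370)/0.01166 = 0.00681/0.01166 = 0.584.
p-value = P(Z > 0.584) ≈ 0.2796, so at α = 0.01 we fail to reject H₀.

z = 0.584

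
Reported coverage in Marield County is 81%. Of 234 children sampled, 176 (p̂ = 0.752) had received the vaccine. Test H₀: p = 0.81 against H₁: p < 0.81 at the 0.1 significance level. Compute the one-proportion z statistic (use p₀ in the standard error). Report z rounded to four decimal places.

z = -2.2563

p̂ = 176/234 = 0.7521368.
SE = √(p₀(1−p₀)/n) = √(0.1539/234) = 0.0256455.
z = (0.7521368 − 0.81)/0.0256455 = -0.0578632/0.0256455 = -2.2563.
p-value = P(Z < -2.256) ≈ 0.0120, so at α = 0.1 we reject H₀.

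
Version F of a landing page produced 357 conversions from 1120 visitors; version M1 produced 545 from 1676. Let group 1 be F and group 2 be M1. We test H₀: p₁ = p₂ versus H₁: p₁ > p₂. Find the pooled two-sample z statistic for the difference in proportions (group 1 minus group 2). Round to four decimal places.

z = -0.3563

p̂₁ = 357/1120 ≈ 0.318750, p̂₂ = 545/1676 ≈ 0.325179.
Pooled p̂ = (357+545)/(1120+1676) = 902/2796 = 0.322604.
SE = √(0.218531 × 0.00148952) = 0.018042.
z = (0.318750 − 0.325179)/0.018042 = -0.006429/0.018042 = -0.3563.
p-value = P(Z > -0.356) ≈ 0.6392.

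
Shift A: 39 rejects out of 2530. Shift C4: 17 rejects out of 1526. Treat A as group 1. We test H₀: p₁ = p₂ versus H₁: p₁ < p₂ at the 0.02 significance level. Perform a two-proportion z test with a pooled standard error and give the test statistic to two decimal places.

z = 1.13

p̂₁ = 39/2530 = 0.0154, p̂₂ = 17/1526 = 0.0111.
Pooled p̂ = (39+17)/(2530+1526) = 56/4056 = 0.0138.
SE = √(0.0136161 × 0.00105056) = 0.0038.
z = (0.0154 − 0.0111)/0.0038 = 0.0043/0.0038 = 1.13.
p-value = P(Z < 1.130) ≈ 0.8708; since p > α = 0.02, fail to reject H₀.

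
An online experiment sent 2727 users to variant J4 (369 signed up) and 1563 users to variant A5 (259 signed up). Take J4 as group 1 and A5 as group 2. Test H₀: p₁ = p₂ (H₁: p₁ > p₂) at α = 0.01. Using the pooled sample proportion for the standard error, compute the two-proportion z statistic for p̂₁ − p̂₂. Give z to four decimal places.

p̂₁ = 369/2727 = 0.1353135, p̂₂ = 259/1563 = 0.1657070.
Pooled p̂ = (369+259)/(2727+1563) = 628/4290 = 0.1463869.
SE = √(p̂(1−p̂)(1/n₁+1/n₂)) = √(0.1463869·0.8536131·0.0010065) = √(0.00012577) = 0.0112147.
z = (0.1353135 − 0.1657070)/0.0112147 = -0.0303935/0.0112147 = -2.7101.
p-value = P(Z > -2.710) ≈ 0.9966; since p > α = 0.01, fail to reject H₀.

z = -2.7101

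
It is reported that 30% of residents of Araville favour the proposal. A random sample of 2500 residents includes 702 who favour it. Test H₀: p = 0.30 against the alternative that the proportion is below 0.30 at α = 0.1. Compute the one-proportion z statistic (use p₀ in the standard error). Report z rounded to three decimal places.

z = -2.095

p̂ = 702/2500 ≈ 0.280800.
Standard error under H₀: √(0.3×0.7/2500) = 0.009165.
z = (0.280800 − 0.3)/0.009165 = -0.019200/0.009165 = -2.095.
p-value = P(Z < -2.095) ≈ 0.0181; since p < α = 0.1, reject H₀.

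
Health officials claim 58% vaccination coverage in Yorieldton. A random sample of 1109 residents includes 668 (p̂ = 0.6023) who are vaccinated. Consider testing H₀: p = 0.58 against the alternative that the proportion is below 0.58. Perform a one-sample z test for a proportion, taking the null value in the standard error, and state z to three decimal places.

z = 1.508

p̂ = 668/1109 ≈ 0.602344.
SE = √(p₀(1−p₀)/n) = √(0.2436/1109) = 0.014821.
z = (0.602344 − 0.58)/0.014821 = 0.022344/0.014821 = 1.508.
p-value = P(Z < 1.508) ≈ 0.9342.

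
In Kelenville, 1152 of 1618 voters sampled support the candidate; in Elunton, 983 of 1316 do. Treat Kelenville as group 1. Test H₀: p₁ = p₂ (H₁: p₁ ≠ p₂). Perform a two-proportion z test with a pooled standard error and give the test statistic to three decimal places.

p̂₁ = 1152/1618 = 0.711990, p̂₂ = 983/1316 = 0.746960.
Pooled p̂ = (1152+983)/(1618+1316) = 2135/2934 = 0.727676.
SE = √(0.198164 × 0.00137793) = 0.016524.
z = (0.711990 − 0.746960)/0.016524 = -0.034970/0.016524 = -2.116.
p-value = 2·P(Z > 2.116) ≈ 0.0343.

z = -2.116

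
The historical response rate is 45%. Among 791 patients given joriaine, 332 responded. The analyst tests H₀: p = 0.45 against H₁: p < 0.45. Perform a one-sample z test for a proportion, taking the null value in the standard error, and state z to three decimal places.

p̂ = 332/791 = 0.41972.
Under H₀, SE = √(0.45·0.55/791) = √(0.000312895) = 0.01769.
z = (0.41972 − 0.45)/0.01769 = -0.03028/0.01769 = -1.712.
p-value = P(Z < -1.712) ≈ 0.0435.

z = -1.712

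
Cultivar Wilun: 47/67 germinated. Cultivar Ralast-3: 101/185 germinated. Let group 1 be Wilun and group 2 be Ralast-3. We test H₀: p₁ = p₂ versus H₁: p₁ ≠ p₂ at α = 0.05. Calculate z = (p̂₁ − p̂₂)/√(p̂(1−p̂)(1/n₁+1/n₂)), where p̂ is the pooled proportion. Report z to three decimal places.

z = 2.216

p̂₁ = 47/67 = 0.70149, p̂₂ = 101/185 = 0.54595.
Pooled p̂ = (47+101)/(67+185) = 148/252 = 0.58730.
SE = √(p̂(1−p̂)(1/n₁+1/n₂)) = √(0.58730·0.41270·0.0203308) = √(0.00492774) = 0.07020.
z = (0.70149 − 0.54595)/0.07020 = 0.15554/0.07020 = 2.216.
p-value = 2·P(Z > 2.216) ≈ 0.0267; since p < α = 0.05, reject H₀.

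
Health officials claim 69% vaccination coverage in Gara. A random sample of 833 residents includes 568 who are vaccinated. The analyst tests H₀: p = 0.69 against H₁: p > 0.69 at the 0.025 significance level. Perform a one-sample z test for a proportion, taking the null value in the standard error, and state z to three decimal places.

p̂ = 568/833 ≈ 0.68187.
SE = √(p₀(1−p₀)/n) = √(0.2139/833) = 0.01602.
z = (0.68187 − 0.69)/0.01602 = -0.00813/0.01602 = -0.507.
p-value = P(Z > -0.507) ≈ 0.6940; since p > α = 0.025, fail to reject H₀.

z = -0.507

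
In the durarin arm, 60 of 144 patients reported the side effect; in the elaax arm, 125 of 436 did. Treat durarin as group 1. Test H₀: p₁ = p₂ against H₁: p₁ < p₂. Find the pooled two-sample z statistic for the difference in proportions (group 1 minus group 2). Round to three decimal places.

z = 2.901

p̂₁ = 60/144 ≈ 0.41667, p̂₂ = 125/436 ≈ 0.28670.
Pooled p̂ = (60+125)/(144+436) = 185/580 = 0.31897.
SE = √(p̂(1−p̂)(1/n₁+1/n₂)) = √(0.31897·0.68103·0.00923802) = √(0.00200674) = 0.04480.
z = (0.41667 − 0.28670)/0.04480 = 0.12997/0.04480 = 2.901.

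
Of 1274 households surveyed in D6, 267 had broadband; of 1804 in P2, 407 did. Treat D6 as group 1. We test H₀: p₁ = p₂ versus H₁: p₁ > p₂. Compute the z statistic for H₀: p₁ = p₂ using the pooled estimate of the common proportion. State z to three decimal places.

z = -1.059

p̂₁ = 267/1274 ≈ 0.20958, p̂₂ = 407/1804 ≈ 0.22561.
Pooled p̂ = (267+407)/(1274+1804) = 674/3078 = 0.21897.
SE = √(0.171024 × 0.00133925) = 0.01513.
z = (0.20958 − 0.22561)/0.01513 = -0.01603/0.01513 = -1.059.
p-value = P(Z > -1.059) ≈ 0.8553.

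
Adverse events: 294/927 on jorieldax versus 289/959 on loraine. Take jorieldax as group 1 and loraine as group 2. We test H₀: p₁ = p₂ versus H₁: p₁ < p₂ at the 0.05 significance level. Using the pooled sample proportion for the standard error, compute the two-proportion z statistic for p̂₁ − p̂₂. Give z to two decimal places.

p̂₁ = 294/927 = 0.3172, p̂₂ = 289/959 = 0.3014.
Pooled p̂ = (294+289)/(927+959) = 583/1886 = 0.3091.
SE = √(0.213565 × 0.0021215) = 0.0213.
z = (0.3172 − 0.3014)/0.0213 = 0.0158/0.0213 = 0.74.
p-value = P(Z < 0.742) ≈ 0.7710; since p > α = 0.05, fail to reject H₀.

z = 0.74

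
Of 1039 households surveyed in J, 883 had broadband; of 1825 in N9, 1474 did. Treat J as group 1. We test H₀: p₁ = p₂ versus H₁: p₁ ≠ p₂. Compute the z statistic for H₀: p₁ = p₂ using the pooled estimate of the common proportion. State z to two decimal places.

p̂₁ = 883/1039 ≈ 0.84986, p̂₂ = 1474/1825 ≈ 0.80767.
Pooled p̂ = (883+1474)/(1039+1825) = 2357/2864 = 0.82297.
SE = √(p̂(1−p̂)(1/n₁+1/n₂)) = √(0.82297·0.17703·0.00151041) = √(0.000220047) = 0.01483.
z = (0.84986 − 0.80767)/0.01483 = 0.04219/0.01483 = 2.84.

z = 2.84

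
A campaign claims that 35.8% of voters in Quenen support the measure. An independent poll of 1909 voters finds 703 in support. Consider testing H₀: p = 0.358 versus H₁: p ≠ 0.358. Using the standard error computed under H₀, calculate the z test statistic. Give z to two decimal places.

z = 0.93

p̂ = 703/1909 = 0.368256.
Standard error under H₀: √(0.358×0.642/1909) = 0.010973.
z = (0.368256 − 0.358)/0.010973 = 0.010256/0.010973 = 0.93.
Two-sided p-value ≈ 2·Φ(−0.935) = 0.3500.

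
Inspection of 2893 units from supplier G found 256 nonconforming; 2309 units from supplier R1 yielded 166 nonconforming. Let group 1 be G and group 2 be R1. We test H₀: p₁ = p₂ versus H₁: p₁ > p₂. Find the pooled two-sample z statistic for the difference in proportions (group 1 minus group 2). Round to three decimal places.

z = 2.178

p̂₁ = 256/2893 = 0.08849, p̂₂ = 166/2309 = 0.07189.
Pooled p̂ = (256+166)/(2893+2309) = 422/5202 = 0.08112.
SE = √(p̂(1−p̂)(1/n₁+1/n₂)) = √(0.08112·0.91888·0.00077875) = √(5.80494e-05) = 0.00762.
z = (0.08849 − 0.07189)/0.00762 = 0.01660/0.00762 = 2.178.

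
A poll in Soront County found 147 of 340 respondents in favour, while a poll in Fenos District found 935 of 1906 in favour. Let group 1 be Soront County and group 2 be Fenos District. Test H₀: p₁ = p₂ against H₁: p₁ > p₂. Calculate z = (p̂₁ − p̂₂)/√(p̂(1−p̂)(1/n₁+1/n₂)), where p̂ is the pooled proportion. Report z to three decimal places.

p̂₁ = 147/340 = 0.43235, p̂₂ = 935/1906 = 0.49056.
Pooled p̂ = (147+935)/(340+1906) = 1082/2246 = 0.48175.
SE = √(p̂(1−p̂)(1/n₁+1/n₂)) = √(0.48175·0.51825·0.00346584) = √(0.000865304) = 0.02942.
z = (0.43235 − 0.49056)/0.02942 = -0.05821/0.02942 = -1.979.
p-value = P(Z > -1.979) ≈ 0.9761.

z = -1.979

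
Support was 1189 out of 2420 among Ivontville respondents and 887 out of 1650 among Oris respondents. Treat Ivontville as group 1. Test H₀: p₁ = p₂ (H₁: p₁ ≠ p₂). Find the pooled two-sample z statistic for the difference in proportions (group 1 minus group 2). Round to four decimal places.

z = -2.8981

p̂₁ = 1189/2420 ≈ 0.491322, p̂₂ = 887/1650 ≈ 0.537576.
Pooled p̂ = (1189+887)/(2420+1650) = 2076/4070 = 0.510074.
SE = √(p̂(1−p̂)(1/n₁+1/n₂)) = √(0.510074·0.489926·0.00101928) = √(0.000254718) = 0.015960.
z = (0.491322 − 0.537576)/0.015960 = -0.046254/0.015960 = -2.8981.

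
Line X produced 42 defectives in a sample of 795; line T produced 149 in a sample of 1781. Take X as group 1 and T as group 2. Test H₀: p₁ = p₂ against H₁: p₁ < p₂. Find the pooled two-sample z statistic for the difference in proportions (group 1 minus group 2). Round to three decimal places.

p̂₁ = 42/795 = 0.052830, p̂₂ = 149/1781 = 0.083661.
Pooled p̂ = (42+149)/(795+1781) = 191/2576 = 0.074146.
SE = √(0.0686483 × 0.00181934) = 0.011176.
z = (0.052830 − 0.083661)/0.011176 = -0.030831/0.011176 = -2.759.
p-value = P(Z < -2.759) ≈ 0.0029.

z = -2.759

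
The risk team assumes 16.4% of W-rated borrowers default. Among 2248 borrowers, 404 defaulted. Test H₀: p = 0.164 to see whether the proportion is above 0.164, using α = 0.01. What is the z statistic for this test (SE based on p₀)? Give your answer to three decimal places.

z = 2.012

p̂ = 404/2248 = 0.179715.
Under H₀, SE = √(0.164·0.836/2248) = √(6.09893e-05) = 0.007810.
z = (0.179715 − 0.164)/0.007810 = 0.015715/0.007810 = 2.012.
p-value = P(Z > 2.012) ≈ 0.0221; since p > α = 0.01, fail to reject H₀.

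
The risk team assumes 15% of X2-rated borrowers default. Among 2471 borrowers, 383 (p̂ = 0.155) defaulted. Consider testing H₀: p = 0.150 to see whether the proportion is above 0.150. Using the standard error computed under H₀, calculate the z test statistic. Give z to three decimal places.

p̂ = 383/2471 ≈ 0.15500.
Standard error under H₀: √(0.15×0.85/2471) = 0.00718.
z = (0.15500 − 0.15)/0.00718 = 0.00500/0.00718 = 0.696.
p-value = P(Z > 0.696) ≈ 0.2433.

z = 0.696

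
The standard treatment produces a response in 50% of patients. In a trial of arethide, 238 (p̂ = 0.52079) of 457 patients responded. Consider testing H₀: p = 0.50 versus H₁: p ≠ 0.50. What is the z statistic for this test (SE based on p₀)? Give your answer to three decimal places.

z = 0.889

p̂ = 238/457 ≈ 0.52079.
Under H₀, SE = √(0.5·0.5/457) = √(0.000547046) = 0.02339.
z = (0.52079 − 0.5)/0.02339 = 0.02079/0.02339 = 0.889.
p-value = 2·P(Z > 0.889) ≈ 0.3741.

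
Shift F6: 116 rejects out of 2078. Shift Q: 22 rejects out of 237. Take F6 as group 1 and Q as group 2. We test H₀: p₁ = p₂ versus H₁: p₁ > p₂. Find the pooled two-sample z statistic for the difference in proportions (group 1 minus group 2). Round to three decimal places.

z = -2.280

p̂₁ = 116/2078 ≈ 0.05582, p̂₂ = 22/237 ≈ 0.09283.
Pooled p̂ = (116+22)/(2078+237) = 138/2315 = 0.05961.
SE = √(p̂(1−p̂)(1/n₁+1/n₂)) = √(0.05961·0.94039·0.00470064) = √(0.000263507) = 0.01623.
z = (0.05582 − 0.09283)/0.01623 = -0.03701/0.01623 = -2.280.
p-value = P(Z > -2.280) ≈ 0.9887.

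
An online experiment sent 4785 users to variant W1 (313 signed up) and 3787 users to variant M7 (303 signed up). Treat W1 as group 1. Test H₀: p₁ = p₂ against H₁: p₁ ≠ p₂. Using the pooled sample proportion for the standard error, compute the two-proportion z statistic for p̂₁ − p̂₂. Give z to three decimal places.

z = -2.599

p̂₁ = 313/4785 = 0.065413, p̂₂ = 303/3787 = 0.080011.
Pooled p̂ = (313+303)/(4785+3787) = 616/8572 = 0.071862.
SE = √(p̂(1−p̂)(1/n₁+1/n₂)) = √(0.071862·0.928138·0.000473048) = √(3.15512e-05) = 0.005617.
z = (0.065413 − 0.080011)/0.005617 = -0.014598/0.005617 = -2.599.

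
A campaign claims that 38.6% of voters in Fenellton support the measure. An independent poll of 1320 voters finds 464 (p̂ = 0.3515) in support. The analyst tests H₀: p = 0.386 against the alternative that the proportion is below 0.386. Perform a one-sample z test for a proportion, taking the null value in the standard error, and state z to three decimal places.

p̂ = 464/1320 = 0.351515.
SE = √(p₀(1−p₀)/n) = √(0.237/1320) = 0.013400.
z = (0.351515 − 0.386)/0.013400 = -0.034485/0.013400 = -2.574.

z = -2.574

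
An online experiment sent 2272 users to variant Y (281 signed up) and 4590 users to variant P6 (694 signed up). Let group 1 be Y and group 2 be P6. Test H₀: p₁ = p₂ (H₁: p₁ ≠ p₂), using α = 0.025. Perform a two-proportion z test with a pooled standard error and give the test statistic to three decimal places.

p̂₁ = 281/2272 = 0.123680, p̂₂ = 694/4590 = 0.151198.
Pooled p̂ = (281+694)/(2272+4590) = 975/6862 = 0.142087.
SE = √(0.121898 × 0.000658006) = 0.008956.
z = (0.123680 − 0.151198)/0.008956 = -0.027518/0.008956 = -3.073.
Two-sided p-value ≈ 2·Φ(−3.073) = 0.0021, so at α = 0.025 we reject H₀.

z = -3.073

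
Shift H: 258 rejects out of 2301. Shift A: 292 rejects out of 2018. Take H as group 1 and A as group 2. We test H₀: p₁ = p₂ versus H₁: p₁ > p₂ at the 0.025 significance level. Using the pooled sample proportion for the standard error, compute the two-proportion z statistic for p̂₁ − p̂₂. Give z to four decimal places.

z = -3.2038

p̂₁ = 258/2301 = 0.112125, p̂₂ = 292/2018 = 0.144698.
Pooled p̂ = (258+292)/(2301+2018) = 550/4319 = 0.127344.
SE = √(p̂(1−p̂)(1/n₁+1/n₂)) = √(0.127344·0.872656·0.000930134) = √(0.000103364) = 0.010167.
z = (0.112125 − 0.144698)/0.010167 = -0.032573/0.010167 = -3.2038.
p-value = P(Z > -3.204) ≈ 0.9993; since p > α = 0.025, fail to reject H₀.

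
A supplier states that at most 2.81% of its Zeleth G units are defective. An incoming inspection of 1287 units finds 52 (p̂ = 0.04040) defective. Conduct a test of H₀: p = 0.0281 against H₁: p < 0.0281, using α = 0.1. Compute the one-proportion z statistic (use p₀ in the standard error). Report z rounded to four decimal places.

z = 2.6710

p̂ = 52/1287 ≈ 0.0404040.
Under H₀, SE = √(0.0281·0.9719/1287) = √(2.12202e-05) = 0.0046065.
z = (0.0404040 − 0.0281)/0.0046065 = 0.0123040/0.0046065 = 2.6710.
p-value = P(Z < 2.671) ≈ 0.9962. With α = 0.1, fail to reject H₀.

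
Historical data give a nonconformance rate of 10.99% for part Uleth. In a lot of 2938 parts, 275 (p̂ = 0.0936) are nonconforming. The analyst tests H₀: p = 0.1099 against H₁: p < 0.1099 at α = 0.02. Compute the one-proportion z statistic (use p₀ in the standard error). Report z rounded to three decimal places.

z = -2.825

p̂ = 275/2938 ≈ 0.09360.
Standard error under H₀: √(0.1099×0.8901/2938) = 0.00577.
z = (0.09360 − 0.1099)/0.00577 = -0.01630/0.00577 = -2.825.
p-value = P(Z < -2.825) ≈ 0.0024, so at α = 0.02 we reject H₀.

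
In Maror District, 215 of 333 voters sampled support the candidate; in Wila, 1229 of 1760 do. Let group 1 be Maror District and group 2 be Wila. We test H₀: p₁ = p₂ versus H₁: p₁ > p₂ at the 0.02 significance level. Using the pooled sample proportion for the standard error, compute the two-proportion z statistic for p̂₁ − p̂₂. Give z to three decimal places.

p̂₁ = 215/333 = 0.64565, p̂₂ = 1229/1760 = 0.69830.
Pooled p̂ = (215+1229)/(333+1760) = 1444/2093 = 0.68992.
SE = √(0.213931 × 0.00357118) = 0.02764.
z = (0.64565 − 0.69830)/0.02764 = -0.05265/0.02764 = -1.905.
p-value = P(Z > -1.905) ≈ 0.9716. With α = 0.02, fail to reject H₀.

z = -1.905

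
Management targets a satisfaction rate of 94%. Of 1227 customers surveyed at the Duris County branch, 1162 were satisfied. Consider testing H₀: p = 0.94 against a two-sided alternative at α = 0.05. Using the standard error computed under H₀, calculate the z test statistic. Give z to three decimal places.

z = 1.036

p̂ = 1162/1227 = 0.947025.
Standard error under H₀: √(0.94×0.06/1227) = 0.006780.
z = (0.947025 − 0.94)/0.006780 = 0.007025/0.006780 = 1.036.
Two-sided p-value ≈ 2·Φ(−1.036) = 0.3001, so at α = 0.05 we fail to reject H₀.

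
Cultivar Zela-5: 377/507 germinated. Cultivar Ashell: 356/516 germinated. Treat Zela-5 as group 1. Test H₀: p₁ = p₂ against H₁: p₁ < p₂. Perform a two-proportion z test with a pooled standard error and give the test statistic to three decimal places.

p̂₁ = 377/507 = 0.743590, p̂₂ = 356/516 = 0.689922.
Pooled p̂ = (377+356)/(507+516) = 733/1023 = 0.716520.
SE = √(0.203119 × 0.00391037) = 0.028183.
z = (0.743590 − 0.689922)/0.028183 = 0.053668/0.028183 = 1.904.

z = 1.904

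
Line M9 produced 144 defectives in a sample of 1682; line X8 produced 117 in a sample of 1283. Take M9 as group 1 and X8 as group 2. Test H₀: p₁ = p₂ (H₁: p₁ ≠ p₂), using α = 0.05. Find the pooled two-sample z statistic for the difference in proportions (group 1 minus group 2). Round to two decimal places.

z = -0.53

p̂₁ = 144/1682 ≈ 0.0856, p̂₂ = 117/1283 ≈ 0.0912.
Pooled p̂ = (144+117)/(1682+1283) = 261/2965 = 0.0880.
SE = √(p̂(1−p̂)(1/n₁+1/n₂)) = √(0.0880·0.9120·0.00137395) = √(0.000110299) = 0.0105.
z = (0.0856 − 0.0912)/0.0105 = -0.0056/0.0105 = -0.53.
p-value = 2·P(Z > 0.531) ≈ 0.5952. With α = 0.05, fail to reject H₀.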